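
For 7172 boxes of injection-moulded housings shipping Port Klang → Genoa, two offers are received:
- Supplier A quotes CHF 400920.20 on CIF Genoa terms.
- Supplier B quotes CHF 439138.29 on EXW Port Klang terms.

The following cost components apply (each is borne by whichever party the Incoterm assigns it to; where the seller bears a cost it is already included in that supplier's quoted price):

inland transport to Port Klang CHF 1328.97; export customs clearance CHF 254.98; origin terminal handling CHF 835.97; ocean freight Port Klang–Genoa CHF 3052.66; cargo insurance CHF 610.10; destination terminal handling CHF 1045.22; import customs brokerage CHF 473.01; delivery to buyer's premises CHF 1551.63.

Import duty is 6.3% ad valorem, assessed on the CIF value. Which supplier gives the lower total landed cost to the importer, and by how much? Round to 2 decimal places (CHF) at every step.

Supplier A (CIF):
The CIF price already equals the CIF value: 400920.20
Import duty = 400920.20 × 6.3% = 25257.97
Buyer bears (A): 1045.22 + 473.01 + 1551.63 = 3069.86
Landed cost (A) = invoice 400920.20 + 3069.86 + duty 25257.97 = 429248.03
Supplier B (EXW):
CIF value = EXW price + inland to port + export clearance + origin terminal + freight + insurance = 439138.29 + 1328.97 + 254.98 + 835.97 + 3052.66 + 610.10 = 445220.97
Import duty = 445220.97 × 6.3% = 28048.92
Buyer bears (B): 1328.97 + 254.98 + 835.97 + 3052.66 + 610.10 + 1045.22 + 473.01 + 1551.63 = 9152.54
Landed cost (B) = invoice 439138.29 + 9152.54 + duty 28048.92 = 476339.75
Difference = |429248.03 − 476339.75| = 47091.72

Supplier A is cheaper by CHF 47091.72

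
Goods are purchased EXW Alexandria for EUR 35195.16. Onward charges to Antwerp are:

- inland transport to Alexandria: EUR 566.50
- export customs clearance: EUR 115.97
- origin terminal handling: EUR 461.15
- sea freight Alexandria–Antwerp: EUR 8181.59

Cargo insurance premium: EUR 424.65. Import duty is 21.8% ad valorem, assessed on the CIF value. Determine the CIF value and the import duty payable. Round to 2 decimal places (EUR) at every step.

CIF value: EUR 44945.02; import duty: EUR 9798.01

CIF = EXW price + pre-shipment costs + freight + insurance
CIF = 35195.16 + 566.50 + 115.97 + 461.15 + 8181.59 + 424.65 = 44945.02
Import duty = 44945.02 × 21.8% = 9798.01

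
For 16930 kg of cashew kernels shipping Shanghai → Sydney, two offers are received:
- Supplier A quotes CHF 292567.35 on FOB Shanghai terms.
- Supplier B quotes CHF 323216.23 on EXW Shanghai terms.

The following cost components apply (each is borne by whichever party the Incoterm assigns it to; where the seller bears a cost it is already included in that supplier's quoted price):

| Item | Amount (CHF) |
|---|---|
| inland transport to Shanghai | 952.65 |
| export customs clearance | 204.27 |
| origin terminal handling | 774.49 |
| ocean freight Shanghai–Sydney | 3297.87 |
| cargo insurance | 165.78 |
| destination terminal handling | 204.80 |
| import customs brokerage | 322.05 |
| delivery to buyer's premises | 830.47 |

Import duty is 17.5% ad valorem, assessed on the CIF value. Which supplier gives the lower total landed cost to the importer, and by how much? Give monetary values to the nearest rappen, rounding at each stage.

Supplier A is cheaper by CHF 38281.84

Supplier A (FOB):
CIF value = FOB price + freight + insurance = 292567.35 + 3297.87 + 165.78 = 296031.00
Import duty = 296031.00 × 17.5% = 51805.43
Buyer bears (A): 3297.87 + 165.78 + 204.80 + 322.05 + 830.47 = 4820.97
Landed cost (A) = invoice 292567.35 + 4820.97 + duty 51805.43 = 349193.75
Supplier B (EXW):
CIF value = EXW price + inland to port + export clearance + origin terminal + freight + insurance = 323216.23 + 952.65 + 204.27 + 774.49 + 3297.87 + 165.78 = 328611.29
Import duty = 328611.29 × 17.5% = 57506.98
Buyer bears (B): 952.65 + 204.27 + 774.49 + 3297.87 + 165.78 + 204.80 + 322.05 + 830.47 = 6752.38
Landed cost (B) = invoice 323216.23 + 6752.38 + duty 57506.98 = 387475.59
Difference = |349193.75 − 387475.59| = 38281.84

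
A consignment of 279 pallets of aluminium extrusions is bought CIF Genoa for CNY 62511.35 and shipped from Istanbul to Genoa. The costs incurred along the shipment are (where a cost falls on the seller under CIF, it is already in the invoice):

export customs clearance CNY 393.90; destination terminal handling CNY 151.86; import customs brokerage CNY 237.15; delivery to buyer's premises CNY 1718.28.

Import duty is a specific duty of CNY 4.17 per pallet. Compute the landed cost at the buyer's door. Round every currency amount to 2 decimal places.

Total landed cost: CNY 65782.07

CIF: the seller pays costs through ocean freight and marine insurance to the destination port.
Already in the invoice (seller's account under CIF): export clearance — exclude.
The CIF price already equals the CIF value: 62511.35
Import duty = 279 × 4.17 = 1163.43
Buyer bears: destination terminal 151.86 + brokerage 237.15 + delivery 1718.28 + duty 1163.43 = 3270.72
Landed cost = invoice 62511.35 + 3270.72 = 65782.07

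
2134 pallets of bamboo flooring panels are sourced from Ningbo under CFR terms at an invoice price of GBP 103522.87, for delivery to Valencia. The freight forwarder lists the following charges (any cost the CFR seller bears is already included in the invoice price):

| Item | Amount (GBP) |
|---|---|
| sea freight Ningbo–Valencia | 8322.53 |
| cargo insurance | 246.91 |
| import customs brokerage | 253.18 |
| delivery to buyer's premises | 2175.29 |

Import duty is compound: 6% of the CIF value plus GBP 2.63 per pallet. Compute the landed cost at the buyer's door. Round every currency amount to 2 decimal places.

Total landed cost: GBP 118036.86

CFR: the seller pays costs through ocean freight to the destination port, but not insurance.
Already in the invoice (seller's account under CFR): freight — exclude.
CIF value = CFR price + insurance = 103522.87 + 246.91 = 103769.78
Ad valorem component: 103769.78 × 6% = 6226.19
Specific component: 2134 × 2.63 = 5612.42
Import duty = 6226.19 + 5612.42 = 11838.61
Buyer bears: insurance 246.91 + brokerage 253.18 + delivery 2175.29 + duty 11838.61 = 14513.99
Landed cost = invoice 103522.87 + 14513.99 = 118036.86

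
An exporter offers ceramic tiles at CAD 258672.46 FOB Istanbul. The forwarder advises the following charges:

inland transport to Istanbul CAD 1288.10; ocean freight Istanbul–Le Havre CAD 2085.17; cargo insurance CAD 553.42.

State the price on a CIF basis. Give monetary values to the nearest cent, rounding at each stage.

CIF price: CAD 261311.05

Not relevant to the conversion: inland to port — on the seller under both FOB and CIF; already in the FOB price and stays in the CIF price.
From FOB to CIF, the seller additionally bears: freight, insurance.
CIF price = 258672.46 + 2085.17 + 553.42 = 261311.05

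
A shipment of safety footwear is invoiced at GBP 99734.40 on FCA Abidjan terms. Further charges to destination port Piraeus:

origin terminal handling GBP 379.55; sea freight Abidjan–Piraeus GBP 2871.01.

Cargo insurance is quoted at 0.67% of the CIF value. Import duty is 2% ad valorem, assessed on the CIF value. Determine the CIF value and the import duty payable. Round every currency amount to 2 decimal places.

Let C be the CIF value. C = FCA price + pre-shipment costs + freight + 0.67% × C
C − 0.67% × C = 99734.40 + 379.55 + 2871.01
0.9933 × C = 102984.96
C = 102984.96 / 0.9933 = 103679.61
Insurance premium = 0.67% × 103679.61 = 694.65
Import duty = 103679.61 × 2% = 2073.59

CIF value: GBP 103679.61; import duty: GBP 2073.59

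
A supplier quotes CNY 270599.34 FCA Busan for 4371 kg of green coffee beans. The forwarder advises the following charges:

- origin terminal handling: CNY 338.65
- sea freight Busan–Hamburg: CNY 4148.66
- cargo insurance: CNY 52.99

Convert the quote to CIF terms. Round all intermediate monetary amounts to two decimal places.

From FCA to CIF, the seller additionally bears: origin terminal, freight, insurance.
CIF price = 270599.34 + 338.65 + 4148.66 + 52.99 = 275139.64

CIF price: CNY 275139.64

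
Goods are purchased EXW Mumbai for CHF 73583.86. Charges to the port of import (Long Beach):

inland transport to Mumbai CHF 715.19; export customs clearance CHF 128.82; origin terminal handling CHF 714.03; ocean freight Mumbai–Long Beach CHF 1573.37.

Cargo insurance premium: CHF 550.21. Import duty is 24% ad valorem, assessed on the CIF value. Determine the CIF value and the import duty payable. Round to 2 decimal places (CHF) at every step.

CIF = EXW price + pre-shipment costs + freight + insurance
CIF = 73583.86 + 715.19 + 128.82 + 714.03 + 1573.37 + 550.21 = 77265.48
Import duty = 77265.48 × 24% = 18543.72

CIF value: CHF 77265.48; import duty: CHF 18543.72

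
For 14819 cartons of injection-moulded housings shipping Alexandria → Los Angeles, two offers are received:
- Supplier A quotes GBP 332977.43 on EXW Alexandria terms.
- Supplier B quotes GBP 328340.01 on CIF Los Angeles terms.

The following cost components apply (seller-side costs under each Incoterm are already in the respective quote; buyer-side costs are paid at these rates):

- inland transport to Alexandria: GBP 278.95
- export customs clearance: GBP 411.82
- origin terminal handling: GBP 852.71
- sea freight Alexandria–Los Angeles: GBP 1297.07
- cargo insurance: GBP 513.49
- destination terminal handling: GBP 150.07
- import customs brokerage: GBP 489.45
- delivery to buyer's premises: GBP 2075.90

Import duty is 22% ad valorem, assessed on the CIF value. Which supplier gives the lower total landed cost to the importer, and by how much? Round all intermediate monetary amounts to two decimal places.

Supplier A (EXW):
CIF value = EXW price + inland to port + export clearance + origin terminal + freight + insurance = 332977.43 + 278.95 + 411.82 + 852.71 + 1297.07 + 513.49 = 336331.47
Import duty = 336331.47 × 22% = 73992.92
Buyer bears (A): 278.95 + 411.82 + 852.71 + 1297.07 + 513.49 + 150.07 + 489.45 + 2075.90 = 6069.46
Landed cost (A) = invoice 332977.43 + 6069.46 + duty 73992.92 = 413039.81
Supplier B (CIF):
The CIF price already equals the CIF value: 328340.01
Import duty = 328340.01 × 22% = 72234.80
Buyer bears (B): 150.07 + 489.45 + 2075.90 = 2715.42
Landed cost (B) = invoice 328340.01 + 2715.42 + duty 72234.80 = 403290.23
Difference = |413039.81 − 403290.23| = 9749.58

Supplier B is cheaper by GBP 9749.58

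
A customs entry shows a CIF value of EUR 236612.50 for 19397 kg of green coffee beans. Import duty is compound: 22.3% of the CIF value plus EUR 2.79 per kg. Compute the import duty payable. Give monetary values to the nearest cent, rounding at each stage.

Ad valorem component: 236612.50 × 22.3% = 52764.59
Specific component: 19397 × 2.79 = 54117.63
Import duty = 52764.59 + 54117.63 = 106882.22

Import duty: EUR 106882.22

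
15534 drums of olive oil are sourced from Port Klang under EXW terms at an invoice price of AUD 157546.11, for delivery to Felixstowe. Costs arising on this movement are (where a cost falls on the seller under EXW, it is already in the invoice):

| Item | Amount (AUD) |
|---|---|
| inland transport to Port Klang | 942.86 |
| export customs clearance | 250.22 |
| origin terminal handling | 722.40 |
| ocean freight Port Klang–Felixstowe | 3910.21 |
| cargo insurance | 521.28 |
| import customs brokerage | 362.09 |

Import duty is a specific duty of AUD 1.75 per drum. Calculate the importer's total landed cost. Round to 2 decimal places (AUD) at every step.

EXW: the seller makes goods available at their premises; the buyer bears all onward costs.
CIF value = EXW price + inland to port + export clearance + origin terminal + freight + insurance = 157546.11 + 942.86 + 250.22 + 722.40 + 3910.21 + 521.28 = 163893.08
Import duty = 15534 × 1.75 = 27184.50
Buyer bears: inland to port 942.86 + export clearance 250.22 + origin terminal 722.40 + freight 3910.21 + insurance 521.28 + brokerage 362.09 + duty 27184.50 = 33893.56
Landed cost = invoice 157546.11 + 33893.56 = 191439.67

Total landed cost: AUD 191439.67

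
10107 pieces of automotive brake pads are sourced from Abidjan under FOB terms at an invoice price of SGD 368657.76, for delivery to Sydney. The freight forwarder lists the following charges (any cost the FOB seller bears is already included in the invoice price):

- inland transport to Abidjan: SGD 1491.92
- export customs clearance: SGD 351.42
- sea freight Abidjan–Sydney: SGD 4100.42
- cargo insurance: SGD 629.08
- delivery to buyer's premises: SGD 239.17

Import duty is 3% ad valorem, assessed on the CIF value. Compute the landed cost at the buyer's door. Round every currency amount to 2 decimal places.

Total landed cost: SGD 384828.05

FOB: the seller bears costs until goods are on board at the origin port; the buyer bears freight, insurance and all costs thereafter.
Already in the invoice (seller's account under FOB): inland to port, export clearance — exclude.
CIF value = FOB price + freight + insurance = 368657.76 + 4100.42 + 629.08 = 373387.26
Import duty = 373387.26 × 3% = 11201.62
Buyer bears: freight 4100.42 + insurance 629.08 + delivery 239.17 + duty 11201.62 = 16170.29
Landed cost = invoice 368657.76 + 16170.29 = 384828.05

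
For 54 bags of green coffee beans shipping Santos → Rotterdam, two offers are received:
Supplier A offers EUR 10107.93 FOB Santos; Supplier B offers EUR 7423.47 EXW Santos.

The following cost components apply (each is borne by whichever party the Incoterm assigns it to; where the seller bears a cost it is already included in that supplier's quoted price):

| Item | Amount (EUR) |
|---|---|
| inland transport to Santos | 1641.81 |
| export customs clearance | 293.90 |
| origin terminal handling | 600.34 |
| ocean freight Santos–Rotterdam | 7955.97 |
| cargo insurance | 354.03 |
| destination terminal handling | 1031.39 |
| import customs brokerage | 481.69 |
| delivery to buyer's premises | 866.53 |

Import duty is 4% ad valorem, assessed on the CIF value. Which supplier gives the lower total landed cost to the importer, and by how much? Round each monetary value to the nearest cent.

Supplier B is cheaper by EUR 154.35

Supplier A (FOB):
CIF value = FOB price + freight + insurance = 10107.93 + 7955.97 + 354.03 = 18417.93
Import duty = 18417.93 × 4% = 736.72
Buyer bears (A): 7955.97 + 354.03 + 1031.39 + 481.69 + 866.53 = 10689.61
Landed cost (A) = invoice 10107.93 + 10689.61 + duty 736.72 = 21534.26
Supplier B (EXW):
CIF value = EXW price + inland to port + export clearance + origin terminal + freight + insurance = 7423.47 + 1641.81 + 293.90 + 600.34 + 7955.97 + 354.03 = 18269.52
Import duty = 18269.52 × 4% = 730.78
Buyer bears (B): 1641.81 + 293.90 + 600.34 + 7955.97 + 354.03 + 1031.39 + 481.69 + 866.53 = 13225.66
Landed cost (B) = invoice 7423.47 + 13225.66 + duty 730.78 = 21379.91
Difference = |21534.26 − 21379.91| = 154.35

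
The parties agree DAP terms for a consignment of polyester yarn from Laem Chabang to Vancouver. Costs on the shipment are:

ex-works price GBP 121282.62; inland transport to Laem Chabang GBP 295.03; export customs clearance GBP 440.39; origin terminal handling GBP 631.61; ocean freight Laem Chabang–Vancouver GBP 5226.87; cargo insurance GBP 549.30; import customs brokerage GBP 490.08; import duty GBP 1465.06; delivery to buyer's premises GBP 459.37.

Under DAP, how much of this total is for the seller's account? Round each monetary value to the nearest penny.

Seller's account: GBP 128885.19

DAP: the seller bears all costs to the named destination except import duty and clearance.
Seller's account: goods 121282.62 + inland to port 295.03 + export clearance 440.39 + origin terminal 631.61 + freight 5226.87 + insurance 549.30 + delivery 459.37 = 128885.19
Buyer's account: brokerage 490.08 + duty 1465.06 = 1955.14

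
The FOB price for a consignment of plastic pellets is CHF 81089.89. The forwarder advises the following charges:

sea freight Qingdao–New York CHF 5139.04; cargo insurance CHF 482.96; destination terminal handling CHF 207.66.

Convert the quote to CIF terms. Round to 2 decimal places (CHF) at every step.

Not relevant to the conversion: destination terminal — on the buyer under both terms; not part of either seller's price.
From FOB to CIF, the seller additionally bears: freight, insurance.
CIF price = 81089.89 + 5139.04 + 482.96 = 86711.89

CIF price: CHF 86711.89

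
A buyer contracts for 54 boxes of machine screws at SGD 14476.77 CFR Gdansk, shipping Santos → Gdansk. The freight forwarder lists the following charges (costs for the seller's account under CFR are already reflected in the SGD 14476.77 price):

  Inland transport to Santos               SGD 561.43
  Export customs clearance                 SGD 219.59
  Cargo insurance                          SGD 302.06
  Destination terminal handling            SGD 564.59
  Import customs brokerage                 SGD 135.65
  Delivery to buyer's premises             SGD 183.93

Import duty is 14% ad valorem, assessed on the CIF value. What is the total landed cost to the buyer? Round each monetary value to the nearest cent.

CFR: the seller pays costs through ocean freight to the destination port, but not insurance.
Already in the invoice (seller's account under CFR): inland to port, export clearance — exclude.
CIF value = CFR price + insurance = 14476.77 + 302.06 = 14778.83
Import duty = 14778.83 × 14% = 2069.04
Buyer bears: insurance 302.06 + destination terminal 564.59 + brokerage 135.65 + delivery 183.93 + duty 2069.04 = 3255.27
Landed cost = invoice 14476.77 + 3255.27 = 17732.04

Total landed cost: SGD 17732.04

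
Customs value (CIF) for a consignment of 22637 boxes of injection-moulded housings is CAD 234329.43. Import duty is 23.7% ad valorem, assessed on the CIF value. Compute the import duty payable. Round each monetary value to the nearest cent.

Import duty: CAD 55536.07

Import duty = 234329.43 × 23.7% = 55536.07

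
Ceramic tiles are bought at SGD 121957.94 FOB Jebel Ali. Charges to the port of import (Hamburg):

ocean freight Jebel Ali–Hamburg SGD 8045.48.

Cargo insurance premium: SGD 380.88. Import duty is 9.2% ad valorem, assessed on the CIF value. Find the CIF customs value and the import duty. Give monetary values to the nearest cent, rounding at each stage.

CIF = FOB price + freight + insurance
CIF = 121957.94 + 8045.48 + 380.88 = 130384.30
Import duty = 130384.30 × 9.2% = 11995.36

CIF value: SGD 130384.30; import duty: SGD 11995.36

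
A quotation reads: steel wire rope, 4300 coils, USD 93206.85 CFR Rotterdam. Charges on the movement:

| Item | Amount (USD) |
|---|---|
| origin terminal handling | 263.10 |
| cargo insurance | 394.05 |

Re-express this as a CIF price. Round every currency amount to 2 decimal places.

CIF price: USD 93600.90

Not relevant to the conversion: origin terminal — on the seller under both CFR and CIF; already in the CFR price and stays in the CIF price.
From CFR to CIF, the seller additionally bears: insurance.
CIF price = 93206.85 + 394.05 = 93600.90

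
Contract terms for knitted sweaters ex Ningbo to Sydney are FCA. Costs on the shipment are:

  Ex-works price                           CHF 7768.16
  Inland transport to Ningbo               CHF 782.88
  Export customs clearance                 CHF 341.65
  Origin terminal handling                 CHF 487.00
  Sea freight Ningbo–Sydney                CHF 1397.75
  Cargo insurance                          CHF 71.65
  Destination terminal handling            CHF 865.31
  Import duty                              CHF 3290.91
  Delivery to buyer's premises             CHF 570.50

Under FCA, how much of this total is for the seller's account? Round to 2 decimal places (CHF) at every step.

FCA: the seller delivers export-cleared goods to the carrier; the buyer bears costs from that point.
Seller's account: goods 7768.16 + inland to port 782.88 + export clearance 341.65 = 8892.69
Buyer's account: origin terminal 487.00 + freight 1397.75 + insurance 71.65 + destination terminal 865.31 + duty 3290.91 + delivery 570.50 = 6683.12

Seller's account: CHF 8892.69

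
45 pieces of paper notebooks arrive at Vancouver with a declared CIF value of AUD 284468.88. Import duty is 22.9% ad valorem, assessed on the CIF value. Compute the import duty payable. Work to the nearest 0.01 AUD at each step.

Import duty = 284468.88 × 22.9% = 65143.37

Import duty: AUD 65143.37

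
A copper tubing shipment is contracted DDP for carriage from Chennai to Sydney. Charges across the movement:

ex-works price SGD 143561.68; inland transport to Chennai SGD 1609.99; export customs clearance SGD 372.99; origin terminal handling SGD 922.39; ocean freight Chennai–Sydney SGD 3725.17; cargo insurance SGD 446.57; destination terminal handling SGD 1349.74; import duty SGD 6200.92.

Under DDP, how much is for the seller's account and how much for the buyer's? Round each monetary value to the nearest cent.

Seller: SGD 158189.45; buyer: SGD 0.00

DDP: the seller bears all costs including import duty.
Seller's account: goods 143561.68 + inland to port 1609.99 + export clearance 372.99 + origin terminal 922.39 + freight 3725.17 + insurance 446.57 + destination terminal 1349.74 + duty 6200.92 = 158189.45
Buyer's account: 0.00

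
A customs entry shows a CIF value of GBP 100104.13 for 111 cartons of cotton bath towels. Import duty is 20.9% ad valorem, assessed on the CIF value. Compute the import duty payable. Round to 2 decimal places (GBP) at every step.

Import duty = 100104.13 × 20.9% = 20921.76

Import duty: GBP 20921.76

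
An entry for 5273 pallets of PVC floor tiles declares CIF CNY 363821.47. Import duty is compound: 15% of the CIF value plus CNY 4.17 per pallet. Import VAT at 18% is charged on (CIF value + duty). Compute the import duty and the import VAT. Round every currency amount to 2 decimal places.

Import duty: CNY 76561.63; import VAT: CNY 79268.96

Ad valorem component: 363821.47 × 15% = 54573.22
Specific component: 5273 × 4.17 = 21988.41
Import duty = 54573.22 + 21988.41 = 76561.63
VAT base = CIF + duty = 363821.47 + 76561.63 = 440383.10
Import VAT = 440383.10 × 18% = 79268.96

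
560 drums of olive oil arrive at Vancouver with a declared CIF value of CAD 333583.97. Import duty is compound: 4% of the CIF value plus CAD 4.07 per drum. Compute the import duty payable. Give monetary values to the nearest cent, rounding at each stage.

Import duty: CAD 15622.56

Ad valorem component: 333583.97 × 4% = 13343.36
Specific component: 560 × 4.07 = 2279.20
Import duty = 13343.36 + 2279.20 = 15622.56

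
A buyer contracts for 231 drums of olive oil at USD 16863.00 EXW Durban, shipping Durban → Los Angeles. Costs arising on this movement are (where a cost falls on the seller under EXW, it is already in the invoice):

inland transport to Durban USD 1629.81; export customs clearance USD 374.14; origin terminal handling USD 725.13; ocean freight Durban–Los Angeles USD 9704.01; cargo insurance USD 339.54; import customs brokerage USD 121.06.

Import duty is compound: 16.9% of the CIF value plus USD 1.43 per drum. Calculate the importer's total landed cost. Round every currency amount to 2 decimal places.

Total landed cost: USD 35095.44

EXW: the seller makes goods available at their premises; the buyer bears all onward costs.
CIF value = EXW price + inland to port + export clearance + origin terminal + freight + insurance = 16863.00 + 1629.81 + 374.14 + 725.13 + 9704.01 + 339.54 = 29635.63
Ad valorem component: 29635.63 × 16.9% = 5008.42
Specific component: 231 × 1.43 = 330.33
Import duty = 5008.42 + 330.33 = 5338.75
Buyer bears: inland to port 1629.81 + export clearance 374.14 + origin terminal 725.13 + freight 9704.01 + insurance 339.54 + brokerage 121.06 + duty 5338.75 = 18232.44
Landed cost = invoice 16863.00 + 18232.44 = 35095.44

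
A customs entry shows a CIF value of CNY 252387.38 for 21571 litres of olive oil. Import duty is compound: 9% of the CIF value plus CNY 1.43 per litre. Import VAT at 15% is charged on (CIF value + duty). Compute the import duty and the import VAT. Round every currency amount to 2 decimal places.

Import duty: CNY 53561.39; import VAT: CNY 45892.32

Ad valorem component: 252387.38 × 9% = 22714.86
Specific component: 21571 × 1.43 = 30846.53
Import duty = 22714.86 + 30846.53 = 53561.39
VAT base = CIF + duty = 252387.38 + 53561.39 = 305948.77
Import VAT = 305948.77 × 15% = 45892.32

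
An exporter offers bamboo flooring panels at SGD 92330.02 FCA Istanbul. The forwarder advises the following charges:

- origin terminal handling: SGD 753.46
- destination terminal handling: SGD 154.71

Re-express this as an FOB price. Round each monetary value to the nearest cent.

FOB price: SGD 93083.48

Not relevant to the conversion: destination terminal — on the buyer under both terms; not part of either seller's price.
From FCA to FOB, the seller additionally bears: origin terminal.
FOB price = 92330.02 + 753.46 = 93083.48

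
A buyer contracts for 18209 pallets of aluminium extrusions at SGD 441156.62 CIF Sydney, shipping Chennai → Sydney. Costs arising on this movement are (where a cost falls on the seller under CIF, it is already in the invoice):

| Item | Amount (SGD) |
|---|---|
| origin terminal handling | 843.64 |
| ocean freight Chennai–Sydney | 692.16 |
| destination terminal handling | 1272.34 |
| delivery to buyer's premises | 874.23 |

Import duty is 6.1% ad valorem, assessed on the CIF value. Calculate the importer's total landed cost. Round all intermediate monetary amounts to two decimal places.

CIF: the seller pays costs through ocean freight and marine insurance to the destination port.
Already in the invoice (seller's account under CIF): origin terminal, freight — exclude.
The CIF price already equals the CIF value: 441156.62
Import duty = 441156.62 × 6.1% = 26910.55
Buyer bears: destination terminal 1272.34 + delivery 874.23 + duty 26910.55 = 29057.12
Landed cost = invoice 441156.62 + 29057.12 = 470213.74

Total landed cost: SGD 470213.74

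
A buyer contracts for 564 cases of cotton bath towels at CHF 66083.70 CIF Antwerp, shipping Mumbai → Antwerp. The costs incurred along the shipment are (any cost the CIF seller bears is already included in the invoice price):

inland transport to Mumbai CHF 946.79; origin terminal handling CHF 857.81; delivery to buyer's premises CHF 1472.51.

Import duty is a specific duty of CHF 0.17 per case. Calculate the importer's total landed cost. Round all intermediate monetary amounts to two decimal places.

Total landed cost: CHF 67652.09

CIF: the seller pays costs through ocean freight and marine insurance to the destination port.
Already in the invoice (seller's account under CIF): inland to port, origin terminal — exclude.
The CIF price already equals the CIF value: 66083.70
Import duty = 564 × 0.17 = 95.88
Buyer bears: delivery 1472.51 + duty 95.88 = 1568.39
Landed cost = invoice 66083.70 + 1568.39 = 67652.09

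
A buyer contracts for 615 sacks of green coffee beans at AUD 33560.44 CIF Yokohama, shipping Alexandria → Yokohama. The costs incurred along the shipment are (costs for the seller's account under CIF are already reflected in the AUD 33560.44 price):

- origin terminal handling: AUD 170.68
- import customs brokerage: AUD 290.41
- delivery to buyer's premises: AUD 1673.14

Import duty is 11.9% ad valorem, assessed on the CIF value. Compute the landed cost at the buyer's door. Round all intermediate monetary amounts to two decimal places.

Total landed cost: AUD 39517.68

CIF: the seller pays costs through ocean freight and marine insurance to the destination port.
Already in the invoice (seller's account under CIF): origin terminal — exclude.
The CIF price already equals the CIF value: 33560.44
Import duty = 33560.44 × 11.9% = 3993.69
Buyer bears: brokerage 290.41 + delivery 1673.14 + duty 3993.69 = 5957.24
Landed cost = invoice 33560.44 + 5957.24 = 39517.68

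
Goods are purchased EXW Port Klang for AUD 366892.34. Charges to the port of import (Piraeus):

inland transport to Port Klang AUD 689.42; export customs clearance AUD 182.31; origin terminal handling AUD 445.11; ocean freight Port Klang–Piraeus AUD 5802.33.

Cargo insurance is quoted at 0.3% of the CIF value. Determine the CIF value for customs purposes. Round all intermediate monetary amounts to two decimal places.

CIF value: AUD 375136.92

Let C be the CIF value. C = EXW price + pre-shipment costs + freight + 0.3% × C
C − 0.3% × C = 366892.34 + 689.42 + 182.31 + 445.11 + 5802.33
0.997 × C = 374011.51
C = 374011.51 / 0.997 = 375136.92
Insurance premium = 0.3% × 375136.92 = 1125.41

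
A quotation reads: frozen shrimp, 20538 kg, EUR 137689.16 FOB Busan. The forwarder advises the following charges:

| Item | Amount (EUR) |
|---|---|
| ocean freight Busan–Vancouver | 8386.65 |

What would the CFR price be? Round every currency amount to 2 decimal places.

From FOB to CFR, the seller additionally bears: freight.
CFR price = 137689.16 + 8386.65 = 146075.81

CFR price: EUR 146075.81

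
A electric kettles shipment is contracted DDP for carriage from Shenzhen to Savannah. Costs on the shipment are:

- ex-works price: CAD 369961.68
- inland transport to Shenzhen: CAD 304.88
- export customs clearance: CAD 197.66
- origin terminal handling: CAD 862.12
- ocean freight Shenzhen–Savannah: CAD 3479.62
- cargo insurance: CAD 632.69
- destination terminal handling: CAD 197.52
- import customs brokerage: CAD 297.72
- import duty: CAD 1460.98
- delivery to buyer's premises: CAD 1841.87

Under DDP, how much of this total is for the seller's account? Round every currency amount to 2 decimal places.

DDP: the seller bears all costs including import duty.
Seller's account: goods 369961.68 + inland to port 304.88 + export clearance 197.66 + origin terminal 862.12 + freight 3479.62 + insurance 632.69 + destination terminal 197.52 + brokerage 297.72 + duty 1460.98 + delivery 1841.87 = 379236.74
Buyer's account: 0.00

Seller's account: CAD 379236.74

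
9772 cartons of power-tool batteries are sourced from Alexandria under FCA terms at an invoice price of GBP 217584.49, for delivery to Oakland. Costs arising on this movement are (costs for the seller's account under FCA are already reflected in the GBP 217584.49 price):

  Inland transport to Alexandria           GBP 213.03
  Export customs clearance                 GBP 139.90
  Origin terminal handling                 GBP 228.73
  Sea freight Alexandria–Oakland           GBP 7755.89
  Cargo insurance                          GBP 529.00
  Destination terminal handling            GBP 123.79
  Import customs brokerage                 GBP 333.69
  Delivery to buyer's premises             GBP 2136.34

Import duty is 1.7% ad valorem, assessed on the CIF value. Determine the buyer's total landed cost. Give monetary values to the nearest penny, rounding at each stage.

FCA: the seller delivers export-cleared goods to the carrier; the buyer bears costs from that point.
Already in the invoice (seller's account under FCA): inland to port, export clearance — exclude.
CIF value = FCA price + origin terminal + freight + insurance = 217584.49 + 228.73 + 7755.89 + 529.00 = 226098.11
Import duty = 226098.11 × 1.7% = 3843.67
Buyer bears: origin terminal 228.73 + freight 7755.89 + insurance 529.00 + destination terminal 123.79 + brokerage 333.69 + delivery 2136.34 + duty 3843.67 = 14951.11
Landed cost = invoice 217584.49 + 14951.11 = 232535.60

Total landed cost: GBP 232535.60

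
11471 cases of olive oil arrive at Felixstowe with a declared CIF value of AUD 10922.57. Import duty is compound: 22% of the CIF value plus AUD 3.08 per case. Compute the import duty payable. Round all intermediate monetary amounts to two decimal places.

Import duty: AUD 37733.65

Ad valorem component: 10922.57 × 22% = 2402.97
Specific component: 11471 × 3.08 = 35330.68
Import duty = 2402.97 + 35330.68 = 37733.65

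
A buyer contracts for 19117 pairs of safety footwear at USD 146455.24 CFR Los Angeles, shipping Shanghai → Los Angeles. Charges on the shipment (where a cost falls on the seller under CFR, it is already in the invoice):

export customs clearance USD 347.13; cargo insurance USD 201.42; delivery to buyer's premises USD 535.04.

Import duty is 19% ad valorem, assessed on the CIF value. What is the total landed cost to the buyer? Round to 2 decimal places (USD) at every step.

Total landed cost: USD 175056.47

CFR: the seller pays costs through ocean freight to the destination port, but not insurance.
Already in the invoice (seller's account under CFR): export clearance — exclude.
CIF value = CFR price + insurance = 146455.24 + 201.42 = 146656.66
Import duty = 146656.66 × 19% = 27864.77
Buyer bears: insurance 201.42 + delivery 535.04 + duty 27864.77 = 28601.23
Landed cost = invoice 146455.24 + 28601.23 = 175056.47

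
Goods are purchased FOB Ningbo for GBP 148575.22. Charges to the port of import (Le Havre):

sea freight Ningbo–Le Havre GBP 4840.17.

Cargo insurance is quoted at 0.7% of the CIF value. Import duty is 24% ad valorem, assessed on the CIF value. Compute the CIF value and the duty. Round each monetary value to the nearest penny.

Let C be the CIF value. C = FOB price + freight + 0.7% × C
C − 0.7% × C = 148575.22 + 4840.17
0.993 × C = 153415.39
C = 153415.39 / 0.993 = 154496.87
Insurance premium = 0.7% × 154496.87 = 1081.48
Import duty = 154496.87 × 24% = 37079.25

CIF value: GBP 154496.87; import duty: GBP 37079.25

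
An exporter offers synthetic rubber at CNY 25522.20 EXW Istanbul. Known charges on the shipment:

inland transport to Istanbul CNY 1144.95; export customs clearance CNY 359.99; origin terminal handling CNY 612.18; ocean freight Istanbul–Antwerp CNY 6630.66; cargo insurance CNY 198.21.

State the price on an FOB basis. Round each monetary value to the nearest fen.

Not relevant to the conversion: freight, insurance — on the buyer under both terms; not part of either seller's price.
From EXW to FOB, the seller additionally bears: inland to port, export clearance, origin terminal.
FOB price = 25522.20 + 1144.95 + 359.99 + 612.18 = 27639.32

FOB price: CNY 27639.32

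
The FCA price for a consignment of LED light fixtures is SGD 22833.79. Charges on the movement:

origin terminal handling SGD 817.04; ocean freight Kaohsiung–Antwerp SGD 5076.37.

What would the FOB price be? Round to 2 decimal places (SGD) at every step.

Not relevant to the conversion: freight — on the buyer under both terms; not part of either seller's price.
From FCA to FOB, the seller additionally bears: origin terminal.
FOB price = 22833.79 + 817.04 = 23650.83

FOB price: SGD 23650.83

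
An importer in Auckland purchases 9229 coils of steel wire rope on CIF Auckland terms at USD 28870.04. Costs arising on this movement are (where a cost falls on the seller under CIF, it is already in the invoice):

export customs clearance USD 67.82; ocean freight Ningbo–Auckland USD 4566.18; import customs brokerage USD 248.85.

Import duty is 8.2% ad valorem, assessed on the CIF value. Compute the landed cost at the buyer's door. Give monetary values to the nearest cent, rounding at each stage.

Total landed cost: USD 31486.23

CIF: the seller pays costs through ocean freight and marine insurance to the destination port.
Already in the invoice (seller's account under CIF): export clearance, freight — exclude.
The CIF price already equals the CIF value: 28870.04
Import duty = 28870.04 × 8.2% = 2367.34
Buyer bears: brokerage 248.85 + duty 2367.34 = 2616.19
Landed cost = invoice 28870.04 + 2616.19 = 31486.23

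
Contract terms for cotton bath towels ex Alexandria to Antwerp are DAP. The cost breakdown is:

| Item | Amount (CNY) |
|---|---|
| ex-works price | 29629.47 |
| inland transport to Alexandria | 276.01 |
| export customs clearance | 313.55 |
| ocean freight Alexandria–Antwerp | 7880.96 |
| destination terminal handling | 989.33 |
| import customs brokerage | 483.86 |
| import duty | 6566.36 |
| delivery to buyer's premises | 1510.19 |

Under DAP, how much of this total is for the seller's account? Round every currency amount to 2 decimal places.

DAP: the seller bears all costs to the named destination except import duty and clearance.
Seller's account: goods 29629.47 + inland to port 276.01 + export clearance 313.55 + freight 7880.96 + destination terminal 989.33 + delivery 1510.19 = 40599.51
Buyer's account: brokerage 483.86 + duty 6566.36 = 7050.22

Seller's account: CNY 40599.51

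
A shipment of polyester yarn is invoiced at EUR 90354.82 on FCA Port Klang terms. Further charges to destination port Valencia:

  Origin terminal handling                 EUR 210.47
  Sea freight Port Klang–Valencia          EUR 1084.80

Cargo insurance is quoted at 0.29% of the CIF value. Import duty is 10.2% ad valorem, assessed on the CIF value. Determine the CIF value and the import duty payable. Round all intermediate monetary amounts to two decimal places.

Let C be the CIF value. C = FCA price + pre-shipment costs + freight + 0.29% × C
C − 0.29% × C = 90354.82 + 210.47 + 1084.80
0.9971 × C = 91650.09
C = 91650.09 / 0.9971 = 91916.65
Insurance premium = 0.29% × 91916.65 = 266.56
Import duty = 91916.65 × 10.2% = 9375.50

CIF value: EUR 91916.65; import duty: EUR 9375.50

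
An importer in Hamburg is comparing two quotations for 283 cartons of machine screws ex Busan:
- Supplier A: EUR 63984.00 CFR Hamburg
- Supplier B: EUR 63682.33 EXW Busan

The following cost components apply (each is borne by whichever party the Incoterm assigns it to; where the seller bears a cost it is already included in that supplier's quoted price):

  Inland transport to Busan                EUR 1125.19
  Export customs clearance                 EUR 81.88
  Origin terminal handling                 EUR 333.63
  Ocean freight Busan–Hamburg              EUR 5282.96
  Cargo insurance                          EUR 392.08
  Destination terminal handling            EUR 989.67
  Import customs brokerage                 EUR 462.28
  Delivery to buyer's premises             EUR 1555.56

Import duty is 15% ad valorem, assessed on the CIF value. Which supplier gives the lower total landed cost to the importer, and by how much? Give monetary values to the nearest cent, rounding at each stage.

Supplier A (CFR):
CIF value = CFR price + insurance = 63984.00 + 392.08 = 64376.08
Import duty = 64376.08 × 15% = 9656.41
Buyer bears (A): 392.08 + 989.67 + 462.28 + 1555.56 = 3399.59
Landed cost (A) = invoice 63984.00 + 3399.59 + duty 9656.41 = 77040.00
Supplier B (EXW):
CIF value = EXW price + inland to port + export clearance + origin terminal + freight + insurance = 63682.33 + 1125.19 + 81.88 + 333.63 + 5282.96 + 392.08 = 70898.07
Import duty = 70898.07 × 15% = 10634.71
Buyer bears (B): 1125.19 + 81.88 + 333.63 + 5282.96 + 392.08 + 989.67 + 462.28 + 1555.56 = 10223.25
Landed cost (B) = invoice 63682.33 + 10223.25 + duty 10634.71 = 84540.29
Difference = |77040.00 − 84540.29| = 7500.29

Supplier A is cheaper by EUR 7500.29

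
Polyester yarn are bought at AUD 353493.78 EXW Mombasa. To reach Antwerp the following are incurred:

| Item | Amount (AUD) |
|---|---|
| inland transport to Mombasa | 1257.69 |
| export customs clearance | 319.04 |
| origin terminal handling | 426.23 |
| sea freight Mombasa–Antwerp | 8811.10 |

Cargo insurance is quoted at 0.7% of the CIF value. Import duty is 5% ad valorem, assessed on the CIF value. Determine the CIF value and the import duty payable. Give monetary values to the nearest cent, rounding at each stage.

Let C be the CIF value. C = EXW price + pre-shipment costs + freight + 0.7% × C
C − 0.7% × C = 353493.78 + 1257.69 + 319.04 + 426.23 + 8811.10
0.993 × C = 364307.84
C = 364307.84 / 0.993 = 366875.97
Insurance premium = 0.7% × 366875.97 = 2568.13
Import duty = 366875.97 × 5% = 18343.80

CIF value: AUD 366875.97; import duty: AUD 18343.80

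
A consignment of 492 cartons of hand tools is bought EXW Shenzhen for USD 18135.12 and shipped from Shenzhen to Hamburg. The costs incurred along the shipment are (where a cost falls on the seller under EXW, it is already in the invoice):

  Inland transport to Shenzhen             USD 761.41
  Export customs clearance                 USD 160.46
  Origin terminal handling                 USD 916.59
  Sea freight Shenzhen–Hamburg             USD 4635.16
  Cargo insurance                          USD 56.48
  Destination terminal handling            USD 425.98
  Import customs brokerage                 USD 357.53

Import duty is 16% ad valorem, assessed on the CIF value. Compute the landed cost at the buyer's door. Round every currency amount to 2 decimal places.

EXW: the seller makes goods available at their premises; the buyer bears all onward costs.
CIF value = EXW price + inland to port + export clearance + origin terminal + freight + insurance = 18135.12 + 761.41 + 160.46 + 916.59 + 4635.16 + 56.48 = 24665.22
Import duty = 24665.22 × 16% = 3946.44
Buyer bears: inland to port 761.41 + export clearance 160.46 + origin terminal 916.59 + freight 4635.16 + insurance 56.48 + destination terminal 425.98 + brokerage 357.53 + duty 3946.44 = 11260.05
Landed cost = invoice 18135.12 + 11260.05 = 29395.17

Total landed cost: USD 29395.17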